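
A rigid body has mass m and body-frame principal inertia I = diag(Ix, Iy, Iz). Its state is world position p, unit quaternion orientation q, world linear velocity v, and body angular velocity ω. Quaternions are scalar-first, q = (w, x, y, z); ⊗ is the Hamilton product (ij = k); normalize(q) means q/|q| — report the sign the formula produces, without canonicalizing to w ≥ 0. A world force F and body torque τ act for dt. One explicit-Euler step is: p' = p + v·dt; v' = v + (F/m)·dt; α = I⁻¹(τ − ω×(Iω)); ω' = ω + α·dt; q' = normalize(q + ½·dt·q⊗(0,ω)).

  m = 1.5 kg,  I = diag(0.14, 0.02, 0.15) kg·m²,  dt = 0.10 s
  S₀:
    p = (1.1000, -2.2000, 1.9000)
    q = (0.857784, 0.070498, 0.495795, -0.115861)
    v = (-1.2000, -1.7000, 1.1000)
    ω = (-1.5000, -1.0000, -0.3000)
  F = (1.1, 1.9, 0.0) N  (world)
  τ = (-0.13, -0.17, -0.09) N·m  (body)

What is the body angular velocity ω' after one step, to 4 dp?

ω' = (-1.6207, -1.8275, -0.2400)

precession coupling ω×(Iω) = (0.0390, -0.0045, -0.1800)
(τ − ω×Iω)/I = (-1.2071, -8.2750, 0.6000)
ω + α·dt = (-1.6207, -1.8275, -0.2400)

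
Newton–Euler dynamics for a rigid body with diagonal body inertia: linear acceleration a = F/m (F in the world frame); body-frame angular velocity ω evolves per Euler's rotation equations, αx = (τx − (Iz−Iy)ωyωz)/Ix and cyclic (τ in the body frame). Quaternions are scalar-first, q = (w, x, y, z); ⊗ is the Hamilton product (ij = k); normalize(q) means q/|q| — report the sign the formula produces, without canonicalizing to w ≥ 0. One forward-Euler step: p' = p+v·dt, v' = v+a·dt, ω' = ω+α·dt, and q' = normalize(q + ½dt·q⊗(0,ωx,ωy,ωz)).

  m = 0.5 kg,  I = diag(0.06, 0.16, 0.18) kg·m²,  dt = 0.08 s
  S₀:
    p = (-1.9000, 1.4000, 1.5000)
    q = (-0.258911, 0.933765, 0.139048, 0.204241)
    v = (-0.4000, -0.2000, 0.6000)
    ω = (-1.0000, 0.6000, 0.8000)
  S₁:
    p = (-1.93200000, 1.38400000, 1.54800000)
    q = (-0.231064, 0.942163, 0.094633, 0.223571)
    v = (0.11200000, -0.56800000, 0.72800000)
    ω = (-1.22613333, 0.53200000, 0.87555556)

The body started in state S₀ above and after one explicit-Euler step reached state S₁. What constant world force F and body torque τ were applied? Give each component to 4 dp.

rate change Δω = (-0.22613333, -0.06800000, 0.07555556)
gyro term ω₀×Iω₀ = (0.0096, 0.0960, -0.0600)
applied torque τ = (-0.1600, -0.0400, 0.1100)
v₁ − v₀ = (0.51200000, -0.36800000, 0.12800000)
F = m·Δv/dt = (3.2000, -2.3000, 0.8000)

F = (3.2000, -2.3000, 0.8000)
τ = (-0.1600, -0.0400, 0.1100)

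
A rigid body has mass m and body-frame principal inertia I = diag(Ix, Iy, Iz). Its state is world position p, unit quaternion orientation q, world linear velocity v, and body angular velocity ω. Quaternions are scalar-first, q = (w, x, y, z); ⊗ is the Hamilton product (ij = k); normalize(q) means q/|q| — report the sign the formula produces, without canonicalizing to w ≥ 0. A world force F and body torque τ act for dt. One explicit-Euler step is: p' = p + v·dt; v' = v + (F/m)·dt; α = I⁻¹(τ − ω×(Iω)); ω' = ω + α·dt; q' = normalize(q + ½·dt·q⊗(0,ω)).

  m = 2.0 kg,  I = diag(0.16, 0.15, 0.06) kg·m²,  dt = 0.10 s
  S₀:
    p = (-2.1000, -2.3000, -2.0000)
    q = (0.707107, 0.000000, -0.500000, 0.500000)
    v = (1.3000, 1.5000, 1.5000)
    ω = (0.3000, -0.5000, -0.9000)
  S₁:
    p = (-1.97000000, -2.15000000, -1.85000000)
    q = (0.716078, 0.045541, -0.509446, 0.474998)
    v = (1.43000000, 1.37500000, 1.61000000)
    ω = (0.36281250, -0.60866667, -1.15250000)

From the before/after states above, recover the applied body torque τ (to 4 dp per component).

rate change Δω = (0.06281250, -0.10866667, -0.25250000)
gyro term ω₀×Iω₀ = (-0.0405, -0.0270, 0.0015)
τ = I·(Δω/dt) + ω₀×(Iω₀) = (0.0600, -0.1900, -0.1500)

τ = (0.0600, -0.1900, -0.1500)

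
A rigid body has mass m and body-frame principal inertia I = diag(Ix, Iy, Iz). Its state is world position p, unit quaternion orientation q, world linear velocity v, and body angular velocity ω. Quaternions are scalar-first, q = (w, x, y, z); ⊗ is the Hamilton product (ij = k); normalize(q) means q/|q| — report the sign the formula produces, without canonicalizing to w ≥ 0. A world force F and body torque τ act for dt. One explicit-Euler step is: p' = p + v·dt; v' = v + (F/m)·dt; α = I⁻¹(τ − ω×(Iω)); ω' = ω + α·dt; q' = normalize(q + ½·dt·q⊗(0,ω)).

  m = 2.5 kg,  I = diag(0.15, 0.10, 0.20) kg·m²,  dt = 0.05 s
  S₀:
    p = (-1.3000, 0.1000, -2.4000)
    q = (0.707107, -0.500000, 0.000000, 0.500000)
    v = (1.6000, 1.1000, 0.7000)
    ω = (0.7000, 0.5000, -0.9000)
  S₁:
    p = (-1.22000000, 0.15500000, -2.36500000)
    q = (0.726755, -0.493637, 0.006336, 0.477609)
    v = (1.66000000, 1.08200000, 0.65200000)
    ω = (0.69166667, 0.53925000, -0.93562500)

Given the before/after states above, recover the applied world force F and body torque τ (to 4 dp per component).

Δω = ω₁−ω₀ = (-0.00833333, 0.03925000, -0.03562500)
applied torque τ = (-0.0700, 0.1100, -0.1600)
Δv = v₁−v₀ = (0.06000000, -0.01800000, -0.04800000)
F = m·Δv/dt = (3.0000, -0.9000, -2.4000)

F = (3.0000, -0.9000, -2.4000)
τ = (-0.0700, 0.1100, -0.1600)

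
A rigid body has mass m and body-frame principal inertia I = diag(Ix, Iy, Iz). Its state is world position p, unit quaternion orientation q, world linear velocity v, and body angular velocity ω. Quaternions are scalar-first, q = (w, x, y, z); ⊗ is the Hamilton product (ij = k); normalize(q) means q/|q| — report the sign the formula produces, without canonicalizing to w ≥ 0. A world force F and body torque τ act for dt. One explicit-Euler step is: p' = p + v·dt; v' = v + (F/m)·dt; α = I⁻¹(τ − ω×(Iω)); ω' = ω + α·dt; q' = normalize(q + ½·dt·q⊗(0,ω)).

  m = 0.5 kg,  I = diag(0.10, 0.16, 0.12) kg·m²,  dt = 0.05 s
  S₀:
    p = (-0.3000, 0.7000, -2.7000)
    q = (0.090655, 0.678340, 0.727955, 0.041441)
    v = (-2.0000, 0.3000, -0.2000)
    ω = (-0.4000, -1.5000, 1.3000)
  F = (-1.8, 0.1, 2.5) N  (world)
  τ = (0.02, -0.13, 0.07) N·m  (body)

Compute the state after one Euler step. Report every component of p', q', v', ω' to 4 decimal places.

p' = (-0.4000, 0.7150, -2.7100)
q' = (0.1232, 0.7017, 0.7012, 0.0262)
v' = (-2.1800, 0.3100, 0.0500)
ω' = (-0.4290, -1.5439, 1.3142)

precession coupling ω×(Iω) = (0.0780, 0.0104, 0.0360)
α = I⁻¹(τ − ω×Iω) = (-0.5800, -0.8775, 0.2833)
ω + α·dt = (-0.4290, -1.5439, 1.3142)
2q̇ = q⊗(0,ω) = (1.3093952, 0.9722410, -1.0344009, -0.6084765)
q + ½dt·q⊗(0,ω), renormalized = (0.1232, 0.7017, 0.7012, 0.0262)
a = (-3.6000, 0.2000, 5.0000)
p + v·dt = (-0.4000, 0.7150, -2.7100)
v' = v + a·dt = (-2.1800, 0.3100, 0.0500)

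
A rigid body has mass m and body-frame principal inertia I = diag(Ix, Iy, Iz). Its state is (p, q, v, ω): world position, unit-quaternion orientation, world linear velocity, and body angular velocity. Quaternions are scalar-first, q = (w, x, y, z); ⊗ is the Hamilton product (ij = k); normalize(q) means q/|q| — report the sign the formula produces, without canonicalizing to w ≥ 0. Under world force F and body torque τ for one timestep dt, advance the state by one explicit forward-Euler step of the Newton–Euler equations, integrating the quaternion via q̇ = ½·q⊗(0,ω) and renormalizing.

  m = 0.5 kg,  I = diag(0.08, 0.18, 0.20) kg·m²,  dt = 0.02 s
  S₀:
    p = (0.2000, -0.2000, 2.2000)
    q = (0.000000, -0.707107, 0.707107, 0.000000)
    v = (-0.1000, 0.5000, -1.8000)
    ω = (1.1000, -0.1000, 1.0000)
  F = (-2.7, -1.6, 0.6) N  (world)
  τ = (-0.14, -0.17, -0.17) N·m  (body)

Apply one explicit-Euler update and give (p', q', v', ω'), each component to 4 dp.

a = F/m = (-5.4000, -3.2000, 1.2000)
p + v·dt = (0.1980, -0.1900, 2.1640)
v' = v + a·dt = (-0.2080, 0.4360, -1.7760)
gyro term ω×Iω = (-0.0020, -0.1320, -0.0110)
α = I⁻¹(τ − ω×Iω) = (-1.7250, -0.2111, -0.7950)
new body rate ω' = (1.0655, -0.1042, 0.9841)
2q̇ = q⊗(0,ω) = (0.8485284, 0.7071070, 0.7071070, -0.7071070)
q + ½dt·q⊗(0,ω), renormalized = (0.0085, -0.7000, 0.7141, -0.0071)

p' = (0.1980, -0.1900, 2.1640)
q' = (0.0085, -0.7000, 0.7141, -0.0071)
v' = (-0.2080, 0.4360, -1.7760)
ω' = (1.0655, -0.1042, 0.9841)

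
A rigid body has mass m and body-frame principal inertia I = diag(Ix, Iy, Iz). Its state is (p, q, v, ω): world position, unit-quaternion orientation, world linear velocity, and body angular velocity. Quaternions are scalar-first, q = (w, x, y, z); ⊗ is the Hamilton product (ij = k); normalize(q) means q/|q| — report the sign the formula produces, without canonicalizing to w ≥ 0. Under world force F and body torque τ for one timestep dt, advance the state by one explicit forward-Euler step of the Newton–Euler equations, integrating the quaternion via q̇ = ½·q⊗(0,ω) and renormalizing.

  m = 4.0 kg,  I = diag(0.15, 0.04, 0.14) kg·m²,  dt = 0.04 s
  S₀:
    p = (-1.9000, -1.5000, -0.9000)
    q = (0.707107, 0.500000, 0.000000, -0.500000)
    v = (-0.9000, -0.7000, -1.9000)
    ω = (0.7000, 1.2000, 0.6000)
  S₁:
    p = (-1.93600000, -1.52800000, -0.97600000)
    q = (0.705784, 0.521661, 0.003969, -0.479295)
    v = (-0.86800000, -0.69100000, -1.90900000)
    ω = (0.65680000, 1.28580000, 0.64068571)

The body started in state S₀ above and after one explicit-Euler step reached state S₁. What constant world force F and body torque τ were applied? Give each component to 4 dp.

F = (3.2000, 0.9000, -0.9000)
τ = (-0.0900, 0.0900, 0.0500)

v₁ − v₀ = (0.03200000, 0.00900000, -0.00900000)
applied force F = (3.2000, 0.9000, -0.9000)
Δω = ω₁−ω₀ = (-0.04320000, 0.08580000, 0.04068571)
I·α + gyro = (-0.0900, 0.0900, 0.0500)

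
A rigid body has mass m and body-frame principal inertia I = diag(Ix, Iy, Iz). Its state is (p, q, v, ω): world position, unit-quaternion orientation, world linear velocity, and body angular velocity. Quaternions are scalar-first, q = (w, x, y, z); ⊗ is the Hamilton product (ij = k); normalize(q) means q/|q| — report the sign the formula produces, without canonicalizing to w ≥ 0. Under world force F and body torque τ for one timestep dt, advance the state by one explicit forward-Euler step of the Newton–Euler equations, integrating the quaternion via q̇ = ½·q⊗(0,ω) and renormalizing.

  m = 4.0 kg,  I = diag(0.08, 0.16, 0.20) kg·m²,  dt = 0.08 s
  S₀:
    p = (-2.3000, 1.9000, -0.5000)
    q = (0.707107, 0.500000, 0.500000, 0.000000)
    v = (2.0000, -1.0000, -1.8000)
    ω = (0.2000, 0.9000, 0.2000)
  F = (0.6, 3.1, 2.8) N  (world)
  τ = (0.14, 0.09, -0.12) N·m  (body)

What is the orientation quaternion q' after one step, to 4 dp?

Hamilton product q⊗(0,ω) = (-0.5500000, 0.2414214, 0.5363963, 0.4914214)
q + ½dt·q⊗(0,ω), renormalized = (0.6846, 0.5093, 0.5211, 0.0196)

q' = (0.6846, 0.5093, 0.5211, 0.0196)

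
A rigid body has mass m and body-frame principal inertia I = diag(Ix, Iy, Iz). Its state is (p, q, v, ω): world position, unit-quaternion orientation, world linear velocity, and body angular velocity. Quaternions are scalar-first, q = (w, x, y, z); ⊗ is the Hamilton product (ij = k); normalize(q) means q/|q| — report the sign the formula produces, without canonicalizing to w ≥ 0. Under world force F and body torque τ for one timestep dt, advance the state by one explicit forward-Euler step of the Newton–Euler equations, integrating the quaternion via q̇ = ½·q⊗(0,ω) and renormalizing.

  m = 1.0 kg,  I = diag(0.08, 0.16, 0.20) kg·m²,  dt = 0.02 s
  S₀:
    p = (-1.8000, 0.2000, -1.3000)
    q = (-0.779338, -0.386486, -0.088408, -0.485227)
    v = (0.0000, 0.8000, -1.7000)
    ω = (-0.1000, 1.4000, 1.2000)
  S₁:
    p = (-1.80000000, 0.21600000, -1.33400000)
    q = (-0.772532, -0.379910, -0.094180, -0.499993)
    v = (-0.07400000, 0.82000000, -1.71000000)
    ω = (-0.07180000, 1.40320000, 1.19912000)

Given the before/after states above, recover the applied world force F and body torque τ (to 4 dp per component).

F = (-3.7000, 1.0000, -0.5000)
τ = (0.1800, 0.0400, -0.0200)

Δv = v₁−v₀ = (-0.07400000, 0.02000000, -0.01000000)
F = m·Δv/dt = (-3.7000, 1.0000, -0.5000)
Δω = ω₁−ω₀ = (0.02820000, 0.00320000, -0.00088000)
ω₀×(Iω₀) = (0.0672, 0.0144, -0.0112)
applied torque τ = (0.1800, 0.0400, -0.0200)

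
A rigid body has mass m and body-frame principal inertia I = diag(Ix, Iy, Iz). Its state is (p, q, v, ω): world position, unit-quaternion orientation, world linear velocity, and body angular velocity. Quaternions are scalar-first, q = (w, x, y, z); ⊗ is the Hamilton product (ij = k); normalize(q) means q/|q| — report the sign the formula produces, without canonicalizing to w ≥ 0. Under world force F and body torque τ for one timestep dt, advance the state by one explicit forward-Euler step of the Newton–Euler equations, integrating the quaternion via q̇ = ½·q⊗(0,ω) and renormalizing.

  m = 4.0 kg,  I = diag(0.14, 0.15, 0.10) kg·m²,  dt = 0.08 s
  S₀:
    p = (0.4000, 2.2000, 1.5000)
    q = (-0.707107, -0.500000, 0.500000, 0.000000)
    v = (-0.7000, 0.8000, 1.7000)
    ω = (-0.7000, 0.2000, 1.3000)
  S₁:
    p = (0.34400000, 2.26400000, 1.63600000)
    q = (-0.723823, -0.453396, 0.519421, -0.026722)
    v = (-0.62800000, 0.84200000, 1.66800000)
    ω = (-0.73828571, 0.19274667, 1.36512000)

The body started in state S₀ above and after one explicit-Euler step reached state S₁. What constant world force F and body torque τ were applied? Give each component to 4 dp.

ω₁ − ω₀ = (-0.03828571, -0.00725333, 0.06512000)
precession coupling = (-0.0130, -0.0364, -0.0014)
applied torque τ = (-0.0800, -0.0500, 0.0800)
velocity change Δv = (0.07200000, 0.04200000, -0.03200000)
m·(v₁−v₀)/dt = (3.6000, 2.1000, -1.6000)

F = (3.6000, 2.1000, -1.6000)
τ = (-0.0800, -0.0500, 0.0800)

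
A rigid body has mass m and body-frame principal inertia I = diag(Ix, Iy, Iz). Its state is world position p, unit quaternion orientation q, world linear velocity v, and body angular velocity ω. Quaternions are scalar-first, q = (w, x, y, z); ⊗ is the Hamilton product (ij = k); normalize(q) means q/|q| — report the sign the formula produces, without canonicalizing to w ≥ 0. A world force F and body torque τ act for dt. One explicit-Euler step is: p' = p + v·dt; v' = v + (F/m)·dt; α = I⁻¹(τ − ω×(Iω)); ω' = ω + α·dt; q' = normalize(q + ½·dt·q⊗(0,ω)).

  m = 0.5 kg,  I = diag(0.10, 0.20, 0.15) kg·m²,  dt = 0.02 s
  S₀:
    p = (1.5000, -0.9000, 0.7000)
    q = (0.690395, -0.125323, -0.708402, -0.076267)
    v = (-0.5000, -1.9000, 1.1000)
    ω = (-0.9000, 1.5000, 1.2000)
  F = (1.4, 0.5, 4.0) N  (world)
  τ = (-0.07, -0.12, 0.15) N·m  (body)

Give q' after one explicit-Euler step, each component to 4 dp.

q⊗(0,ω) = (1.0413327, -1.3570374, 1.2546204, 0.0029277)
q + ½dt·q⊗(0,ω), renormalized = (0.7007, -0.1389, -0.6957, -0.0762)

q' = (0.7007, -0.1389, -0.6957, -0.0762)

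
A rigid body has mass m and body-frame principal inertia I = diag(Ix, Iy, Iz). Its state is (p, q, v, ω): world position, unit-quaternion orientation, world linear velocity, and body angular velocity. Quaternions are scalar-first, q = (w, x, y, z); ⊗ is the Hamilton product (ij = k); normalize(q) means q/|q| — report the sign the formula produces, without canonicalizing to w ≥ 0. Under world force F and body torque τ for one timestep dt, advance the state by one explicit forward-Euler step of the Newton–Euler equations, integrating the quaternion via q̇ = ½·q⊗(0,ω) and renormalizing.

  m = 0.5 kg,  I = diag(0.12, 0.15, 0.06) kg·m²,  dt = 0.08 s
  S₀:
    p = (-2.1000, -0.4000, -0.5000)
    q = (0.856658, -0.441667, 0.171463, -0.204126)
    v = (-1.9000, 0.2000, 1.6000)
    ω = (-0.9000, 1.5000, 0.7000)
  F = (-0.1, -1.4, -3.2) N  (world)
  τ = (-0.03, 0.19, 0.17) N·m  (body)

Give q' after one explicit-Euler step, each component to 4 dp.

2q̇ = q⊗(0,ω) = (-0.5118066, -0.3447791, 1.7778673, 0.0914768)
q + ½dt·q⊗(0,ω), renormalized = (0.8338, -0.4542, 0.2419, -0.1999)

q' = (0.8338, -0.4542, 0.2419, -0.1999)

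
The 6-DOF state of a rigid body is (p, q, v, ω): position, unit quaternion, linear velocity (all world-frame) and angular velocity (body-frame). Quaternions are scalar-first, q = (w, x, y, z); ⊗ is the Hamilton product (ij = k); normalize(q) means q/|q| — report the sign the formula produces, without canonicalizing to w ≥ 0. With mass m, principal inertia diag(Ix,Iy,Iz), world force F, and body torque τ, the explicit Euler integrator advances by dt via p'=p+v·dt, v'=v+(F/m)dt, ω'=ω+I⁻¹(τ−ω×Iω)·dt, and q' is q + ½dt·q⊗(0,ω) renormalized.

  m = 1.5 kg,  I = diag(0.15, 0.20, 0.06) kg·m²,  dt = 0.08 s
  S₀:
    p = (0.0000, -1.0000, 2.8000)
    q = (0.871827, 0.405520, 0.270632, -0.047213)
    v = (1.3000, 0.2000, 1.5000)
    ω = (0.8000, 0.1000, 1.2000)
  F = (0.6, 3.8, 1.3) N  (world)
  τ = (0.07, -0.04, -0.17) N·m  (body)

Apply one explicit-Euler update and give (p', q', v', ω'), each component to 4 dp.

p' = (0.1040, -0.9840, 2.9200)
q' = (0.8586, 0.4459, 0.2527, -0.0124)
v' = (1.3320, 0.4027, 1.5693)
ω' = (0.8463, 0.0494, 0.9680)

α = I⁻¹(τ − ω×Iω) = (0.5787, -0.6320, -2.9000)
ω' = ω + α·dt = (0.8463, 0.0494, 0.9680)
q⊗(0,ω) = (-0.2948236, 1.0269413, -0.4372117, 0.8702388)
updated quaternion q' = (0.8586, 0.4459, 0.2527, -0.0124)
new position p' = (0.1040, -0.9840, 2.9200)
new velocity v' = (1.3320, 0.4027, 1.5693)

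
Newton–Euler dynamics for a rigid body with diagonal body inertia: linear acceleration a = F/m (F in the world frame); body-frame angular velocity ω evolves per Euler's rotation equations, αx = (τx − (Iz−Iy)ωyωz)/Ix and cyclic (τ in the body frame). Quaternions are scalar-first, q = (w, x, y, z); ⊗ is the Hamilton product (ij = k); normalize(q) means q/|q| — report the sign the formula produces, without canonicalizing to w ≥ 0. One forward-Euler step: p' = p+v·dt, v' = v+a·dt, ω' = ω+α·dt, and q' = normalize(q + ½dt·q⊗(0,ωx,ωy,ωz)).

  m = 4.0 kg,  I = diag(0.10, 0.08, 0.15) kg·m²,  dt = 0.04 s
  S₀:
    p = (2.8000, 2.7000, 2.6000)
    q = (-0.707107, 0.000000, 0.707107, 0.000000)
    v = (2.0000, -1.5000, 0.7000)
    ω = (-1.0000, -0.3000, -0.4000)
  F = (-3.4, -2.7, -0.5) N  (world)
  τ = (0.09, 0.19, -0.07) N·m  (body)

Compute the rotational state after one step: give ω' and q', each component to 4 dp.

angular accel α = (0.8160, 2.6250, -0.4267)
new body rate ω' = (-0.9674, -0.1950, -0.4171)
Hamilton product q⊗(0,ω) = (0.2121321, 0.4242642, 0.2121321, 0.9899498)
q + ½dt·q⊗(0,ω), renormalized = (-0.7027, 0.0085, 0.7112, 0.0198)

ω' = (-0.9674, -0.1950, -0.4171)
q' = (-0.7027, 0.0085, 0.7112, 0.0198)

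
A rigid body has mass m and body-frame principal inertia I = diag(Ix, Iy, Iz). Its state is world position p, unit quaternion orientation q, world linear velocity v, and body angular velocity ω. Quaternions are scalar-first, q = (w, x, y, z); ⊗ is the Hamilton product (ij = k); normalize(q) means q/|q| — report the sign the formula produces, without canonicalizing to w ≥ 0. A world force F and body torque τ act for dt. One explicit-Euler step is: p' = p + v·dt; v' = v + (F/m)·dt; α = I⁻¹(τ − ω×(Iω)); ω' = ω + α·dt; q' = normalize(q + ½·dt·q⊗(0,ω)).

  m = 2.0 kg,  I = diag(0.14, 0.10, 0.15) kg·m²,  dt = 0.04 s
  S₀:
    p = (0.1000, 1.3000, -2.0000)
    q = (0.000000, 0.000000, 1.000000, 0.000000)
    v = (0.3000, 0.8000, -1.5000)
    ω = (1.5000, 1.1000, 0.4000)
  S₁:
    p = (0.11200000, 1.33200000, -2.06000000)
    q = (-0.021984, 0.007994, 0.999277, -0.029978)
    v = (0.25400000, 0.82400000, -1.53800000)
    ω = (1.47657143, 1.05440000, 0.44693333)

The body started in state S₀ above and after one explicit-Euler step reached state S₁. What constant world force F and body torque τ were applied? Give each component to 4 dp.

Δv = v₁−v₀ = (-0.04600000, 0.02400000, -0.03800000)
applied force F = (-2.3000, 1.2000, -1.9000)
rate change Δω = (-0.02342857, -0.04560000, 0.04693333)
gyro term ω₀×Iω₀ = (0.0220, -0.0060, -0.0660)
I·α + gyro = (-0.0600, -0.1200, 0.1100)

F = (-2.3000, 1.2000, -1.9000)
τ = (-0.0600, -0.1200, 0.1100)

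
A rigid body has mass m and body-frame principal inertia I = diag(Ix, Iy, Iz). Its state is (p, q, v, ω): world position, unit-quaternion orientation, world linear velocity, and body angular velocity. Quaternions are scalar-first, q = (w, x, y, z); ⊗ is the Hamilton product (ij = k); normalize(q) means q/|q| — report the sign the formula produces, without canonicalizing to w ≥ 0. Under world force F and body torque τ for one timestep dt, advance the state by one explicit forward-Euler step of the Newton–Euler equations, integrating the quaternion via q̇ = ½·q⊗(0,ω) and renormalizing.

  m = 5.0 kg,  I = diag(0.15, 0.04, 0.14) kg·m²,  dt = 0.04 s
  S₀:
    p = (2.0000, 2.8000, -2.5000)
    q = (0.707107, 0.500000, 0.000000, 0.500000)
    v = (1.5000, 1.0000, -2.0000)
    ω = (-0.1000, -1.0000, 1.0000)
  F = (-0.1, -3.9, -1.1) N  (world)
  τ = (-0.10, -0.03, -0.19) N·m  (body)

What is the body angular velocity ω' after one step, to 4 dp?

ω' = (-0.1000, -1.0290, 0.9489)

(τ − ω×Iω)/I = (0.0000, -0.7250, -1.2786)
ω' = ω + α·dt = (-0.1000, -1.0290, 0.9489)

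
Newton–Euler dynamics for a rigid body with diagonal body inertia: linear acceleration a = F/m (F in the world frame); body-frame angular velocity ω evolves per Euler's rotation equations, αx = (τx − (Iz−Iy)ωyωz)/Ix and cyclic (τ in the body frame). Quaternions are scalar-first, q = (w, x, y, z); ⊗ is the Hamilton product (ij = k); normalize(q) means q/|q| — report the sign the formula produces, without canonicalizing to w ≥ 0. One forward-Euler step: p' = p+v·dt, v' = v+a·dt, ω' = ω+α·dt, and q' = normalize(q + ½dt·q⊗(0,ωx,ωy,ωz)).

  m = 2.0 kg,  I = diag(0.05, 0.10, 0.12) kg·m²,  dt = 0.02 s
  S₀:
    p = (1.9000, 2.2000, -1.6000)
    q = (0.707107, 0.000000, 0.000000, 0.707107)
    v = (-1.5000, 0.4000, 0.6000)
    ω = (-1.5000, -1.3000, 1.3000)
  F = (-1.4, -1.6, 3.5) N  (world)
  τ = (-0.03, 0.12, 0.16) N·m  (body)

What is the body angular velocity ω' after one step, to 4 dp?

ω×(Iω) gyroscopic = (-0.0338, 0.1365, 0.0975)
(τ − ω×Iω)/I = (0.0760, -0.1650, 0.5208)
ω + α·dt = (-1.4985, -1.3033, 1.3104)

ω' = (-1.4985, -1.3033, 1.3104)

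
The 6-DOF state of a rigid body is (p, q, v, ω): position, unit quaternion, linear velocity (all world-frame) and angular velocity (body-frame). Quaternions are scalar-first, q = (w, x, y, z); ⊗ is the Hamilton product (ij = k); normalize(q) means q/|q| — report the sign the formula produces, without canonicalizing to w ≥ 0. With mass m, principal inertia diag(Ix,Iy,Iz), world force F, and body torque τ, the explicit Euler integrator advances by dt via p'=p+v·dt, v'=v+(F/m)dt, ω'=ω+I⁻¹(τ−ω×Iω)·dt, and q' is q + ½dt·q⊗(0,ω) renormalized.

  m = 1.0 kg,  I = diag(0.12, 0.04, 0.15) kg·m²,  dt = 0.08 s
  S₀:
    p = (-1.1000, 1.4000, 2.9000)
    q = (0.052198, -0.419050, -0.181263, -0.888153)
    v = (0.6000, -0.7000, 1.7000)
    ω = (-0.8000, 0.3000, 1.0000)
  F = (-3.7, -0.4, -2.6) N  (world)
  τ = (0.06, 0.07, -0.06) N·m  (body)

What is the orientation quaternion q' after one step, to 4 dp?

q' = (0.0764, -0.4167, -0.1353, -0.8957)

2q̇ = q⊗(0,ω) = (0.6072919, 0.0434245, 1.1452318, -0.2185274)
q + ½dt·q⊗(0,ω), renormalized = (0.0764, -0.4167, -0.1353, -0.8957)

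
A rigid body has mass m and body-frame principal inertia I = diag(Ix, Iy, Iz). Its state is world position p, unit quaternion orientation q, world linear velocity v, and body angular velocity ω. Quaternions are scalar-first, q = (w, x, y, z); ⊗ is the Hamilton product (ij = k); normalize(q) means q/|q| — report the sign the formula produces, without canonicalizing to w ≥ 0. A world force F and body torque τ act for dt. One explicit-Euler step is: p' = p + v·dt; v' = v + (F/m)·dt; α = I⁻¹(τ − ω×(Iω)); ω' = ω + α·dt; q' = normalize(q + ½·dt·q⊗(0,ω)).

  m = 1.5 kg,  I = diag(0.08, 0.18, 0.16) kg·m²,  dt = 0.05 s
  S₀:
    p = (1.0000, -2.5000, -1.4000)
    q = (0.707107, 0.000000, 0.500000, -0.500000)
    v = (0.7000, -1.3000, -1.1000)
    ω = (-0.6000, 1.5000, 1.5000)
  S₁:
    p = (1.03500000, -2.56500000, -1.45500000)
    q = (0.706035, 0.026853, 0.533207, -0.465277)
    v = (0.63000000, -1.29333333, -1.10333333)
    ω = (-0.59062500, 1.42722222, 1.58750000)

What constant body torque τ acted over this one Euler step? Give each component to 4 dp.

ω₁ − ω₀ = (0.00937500, -0.07277778, 0.08750000)
τ = I·(Δω/dt) + ω₀×(Iω₀) = (-0.0300, -0.1900, 0.1900)

τ = (-0.0300, -0.1900, 0.1900)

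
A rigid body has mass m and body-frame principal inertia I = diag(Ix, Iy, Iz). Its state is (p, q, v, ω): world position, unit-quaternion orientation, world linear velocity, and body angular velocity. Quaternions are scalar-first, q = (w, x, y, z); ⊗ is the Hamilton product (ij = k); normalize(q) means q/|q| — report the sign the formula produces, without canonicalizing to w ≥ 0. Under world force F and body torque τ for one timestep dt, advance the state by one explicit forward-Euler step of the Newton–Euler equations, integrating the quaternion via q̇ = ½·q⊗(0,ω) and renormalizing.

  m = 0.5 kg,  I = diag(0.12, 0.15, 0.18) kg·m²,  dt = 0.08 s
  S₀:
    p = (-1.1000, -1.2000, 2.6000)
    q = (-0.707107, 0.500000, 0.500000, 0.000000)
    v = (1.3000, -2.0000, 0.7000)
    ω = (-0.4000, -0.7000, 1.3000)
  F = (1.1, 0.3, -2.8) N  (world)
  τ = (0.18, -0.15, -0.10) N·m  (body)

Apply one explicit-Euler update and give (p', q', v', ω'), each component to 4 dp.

a = (2.2000, 0.6000, -5.6000)
p' = p + v·dt = (-0.9960, -1.3600, 2.6560)
v' = v + a·dt = (1.4760, -1.9520, 0.2520)
angular accel α = (1.7275, -1.2080, -0.6022)
ω' = ω + α·dt = (-0.2618, -0.7966, 1.2518)
q⊗(0,ω) = (0.5500000, 0.9328428, -0.1550251, -1.0692391)
updated quaternion q' = (-0.6838, 0.5363, 0.4929, -0.0427)

p' = (-0.9960, -1.3600, 2.6560)
q' = (-0.6838, 0.5363, 0.4929, -0.0427)
v' = (1.4760, -1.9520, 0.2520)
ω' = (-0.2618, -0.7966, 1.2518)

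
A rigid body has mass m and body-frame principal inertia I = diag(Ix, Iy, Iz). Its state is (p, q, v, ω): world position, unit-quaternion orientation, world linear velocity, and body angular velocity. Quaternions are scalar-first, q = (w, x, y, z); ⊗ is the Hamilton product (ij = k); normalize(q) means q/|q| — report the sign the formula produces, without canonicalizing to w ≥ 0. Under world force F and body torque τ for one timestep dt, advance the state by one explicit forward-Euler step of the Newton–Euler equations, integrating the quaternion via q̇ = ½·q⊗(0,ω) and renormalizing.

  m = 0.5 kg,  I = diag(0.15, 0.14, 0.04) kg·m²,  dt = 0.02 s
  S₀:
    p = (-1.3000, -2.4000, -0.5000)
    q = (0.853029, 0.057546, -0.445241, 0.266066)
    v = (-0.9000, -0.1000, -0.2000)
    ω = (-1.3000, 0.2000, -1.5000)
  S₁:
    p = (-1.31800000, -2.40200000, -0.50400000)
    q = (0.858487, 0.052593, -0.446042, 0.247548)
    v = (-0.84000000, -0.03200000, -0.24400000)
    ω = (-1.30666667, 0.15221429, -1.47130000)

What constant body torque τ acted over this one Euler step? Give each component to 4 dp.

τ = (-0.0200, -0.1200, 0.0600)

Δω = ω₁−ω₀ = (-0.00666667, -0.04778571, 0.02870000)
I·α + gyro = (-0.0200, -0.1200, 0.0600)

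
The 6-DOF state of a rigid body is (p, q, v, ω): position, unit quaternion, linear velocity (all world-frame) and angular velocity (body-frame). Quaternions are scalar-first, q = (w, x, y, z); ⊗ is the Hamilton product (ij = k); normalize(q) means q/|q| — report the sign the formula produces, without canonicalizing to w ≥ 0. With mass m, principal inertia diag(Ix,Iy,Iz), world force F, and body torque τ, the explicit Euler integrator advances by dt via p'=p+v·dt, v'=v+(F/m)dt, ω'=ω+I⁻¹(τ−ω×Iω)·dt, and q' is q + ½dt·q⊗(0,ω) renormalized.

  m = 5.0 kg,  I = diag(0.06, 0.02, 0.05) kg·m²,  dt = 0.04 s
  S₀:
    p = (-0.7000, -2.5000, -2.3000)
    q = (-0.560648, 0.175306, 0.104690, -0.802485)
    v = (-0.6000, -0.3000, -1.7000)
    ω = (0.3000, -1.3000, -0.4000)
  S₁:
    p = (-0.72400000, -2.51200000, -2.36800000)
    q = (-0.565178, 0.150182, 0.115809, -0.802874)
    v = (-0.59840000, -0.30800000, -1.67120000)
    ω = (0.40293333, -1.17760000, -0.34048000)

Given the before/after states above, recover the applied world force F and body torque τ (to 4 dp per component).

Δω = ω₁−ω₀ = (0.10293333, 0.12240000, 0.05952000)
precession coupling = (0.0156, -0.0012, 0.0156)
τ = I·(Δω/dt) + ω₀×(Iω₀) = (0.1700, 0.0600, 0.0900)
Δv = v₁−v₀ = (0.00160000, -0.00800000, 0.02880000)
m·(v₁−v₀)/dt = (0.2000, -1.0000, 3.6000)

F = (0.2000, -1.0000, 3.6000)
τ = (0.1700, 0.0600, 0.0900)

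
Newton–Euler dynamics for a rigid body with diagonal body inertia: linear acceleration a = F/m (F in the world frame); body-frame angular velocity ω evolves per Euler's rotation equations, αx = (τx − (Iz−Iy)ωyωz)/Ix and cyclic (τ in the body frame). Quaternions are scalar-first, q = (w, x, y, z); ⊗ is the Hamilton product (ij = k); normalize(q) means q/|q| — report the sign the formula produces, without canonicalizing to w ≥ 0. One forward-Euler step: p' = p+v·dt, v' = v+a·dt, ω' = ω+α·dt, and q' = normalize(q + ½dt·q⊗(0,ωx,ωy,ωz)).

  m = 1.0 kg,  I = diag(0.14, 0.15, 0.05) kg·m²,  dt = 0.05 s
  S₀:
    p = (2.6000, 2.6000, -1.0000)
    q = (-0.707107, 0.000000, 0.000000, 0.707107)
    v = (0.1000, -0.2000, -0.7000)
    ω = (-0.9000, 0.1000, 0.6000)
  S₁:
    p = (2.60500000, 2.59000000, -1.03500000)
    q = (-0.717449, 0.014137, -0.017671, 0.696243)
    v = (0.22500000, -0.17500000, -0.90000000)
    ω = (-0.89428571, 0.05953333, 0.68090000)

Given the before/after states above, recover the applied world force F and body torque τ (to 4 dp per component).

F = (2.5000, 0.5000, -4.0000)
τ = (0.0100, -0.1700, 0.0800)

Δω = ω₁−ω₀ = (0.00571429, -0.04046667, 0.08090000)
precession coupling = (-0.0060, -0.0486, -0.0009)
I·α + gyro = (0.0100, -0.1700, 0.0800)
v₁ − v₀ = (0.12500000, 0.02500000, -0.20000000)
applied force F = (2.5000, 0.5000, -4.0000)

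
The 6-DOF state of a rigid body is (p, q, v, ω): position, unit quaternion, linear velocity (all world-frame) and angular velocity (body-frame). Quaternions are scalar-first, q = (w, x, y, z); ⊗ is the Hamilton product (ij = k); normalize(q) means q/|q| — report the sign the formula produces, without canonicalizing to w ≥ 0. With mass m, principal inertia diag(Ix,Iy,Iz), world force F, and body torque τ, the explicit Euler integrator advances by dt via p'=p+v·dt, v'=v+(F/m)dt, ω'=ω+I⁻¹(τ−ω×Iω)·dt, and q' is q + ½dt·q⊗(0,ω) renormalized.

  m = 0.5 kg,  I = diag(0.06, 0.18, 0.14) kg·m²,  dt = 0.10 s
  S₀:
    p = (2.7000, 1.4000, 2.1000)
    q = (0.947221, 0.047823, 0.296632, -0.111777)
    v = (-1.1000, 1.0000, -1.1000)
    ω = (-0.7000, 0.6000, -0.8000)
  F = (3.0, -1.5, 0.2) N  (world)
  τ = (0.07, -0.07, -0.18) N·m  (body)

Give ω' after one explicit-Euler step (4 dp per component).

ω×(Iω) gyroscopic = (0.0192, -0.0448, -0.0504)
angular accel α = (0.8467, -0.1400, -0.9257)
ω' = ω + α·dt = (-0.6153, 0.5860, -0.8926)

ω' = (-0.6153, 0.5860, -0.8926)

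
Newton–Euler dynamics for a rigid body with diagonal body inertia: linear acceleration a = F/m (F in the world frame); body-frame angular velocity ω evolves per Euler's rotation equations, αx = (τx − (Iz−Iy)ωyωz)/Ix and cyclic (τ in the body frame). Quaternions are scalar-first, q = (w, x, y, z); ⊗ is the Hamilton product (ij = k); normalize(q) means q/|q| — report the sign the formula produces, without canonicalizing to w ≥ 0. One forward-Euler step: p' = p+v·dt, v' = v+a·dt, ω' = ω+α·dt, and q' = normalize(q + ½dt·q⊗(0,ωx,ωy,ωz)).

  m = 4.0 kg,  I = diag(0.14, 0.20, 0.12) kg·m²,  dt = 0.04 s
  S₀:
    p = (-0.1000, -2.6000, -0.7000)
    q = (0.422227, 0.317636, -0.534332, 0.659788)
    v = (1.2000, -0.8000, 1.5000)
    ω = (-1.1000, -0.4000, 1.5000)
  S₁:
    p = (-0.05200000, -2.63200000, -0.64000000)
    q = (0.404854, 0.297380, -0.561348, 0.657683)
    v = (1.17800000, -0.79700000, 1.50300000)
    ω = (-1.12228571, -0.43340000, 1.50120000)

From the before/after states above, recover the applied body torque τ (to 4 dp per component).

Δω = ω₁−ω₀ = (-0.02228571, -0.03340000, 0.00120000)
applied torque τ = (-0.0300, -0.2000, 0.0300)

τ = (-0.0300, -0.2000, 0.0300)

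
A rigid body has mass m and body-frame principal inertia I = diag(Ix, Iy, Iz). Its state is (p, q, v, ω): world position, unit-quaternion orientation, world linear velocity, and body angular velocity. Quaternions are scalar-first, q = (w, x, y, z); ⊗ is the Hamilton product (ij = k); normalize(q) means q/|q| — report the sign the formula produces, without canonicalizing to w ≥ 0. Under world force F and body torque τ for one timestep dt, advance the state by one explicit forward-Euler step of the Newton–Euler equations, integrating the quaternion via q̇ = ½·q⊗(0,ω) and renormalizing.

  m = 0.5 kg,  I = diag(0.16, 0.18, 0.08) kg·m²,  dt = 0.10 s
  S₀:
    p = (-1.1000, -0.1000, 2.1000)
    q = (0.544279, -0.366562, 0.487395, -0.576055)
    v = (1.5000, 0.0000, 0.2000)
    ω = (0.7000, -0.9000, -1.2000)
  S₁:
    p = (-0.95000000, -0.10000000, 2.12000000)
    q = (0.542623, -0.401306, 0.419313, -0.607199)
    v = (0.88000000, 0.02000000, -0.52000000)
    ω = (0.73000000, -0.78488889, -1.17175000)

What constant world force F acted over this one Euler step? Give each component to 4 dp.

F = (-3.1000, 0.1000, -3.6000)

Δv = v₁−v₀ = (-0.62000000, 0.02000000, -0.72000000)
m·(v₁−v₀)/dt = (-3.1000, 0.1000, -3.6000)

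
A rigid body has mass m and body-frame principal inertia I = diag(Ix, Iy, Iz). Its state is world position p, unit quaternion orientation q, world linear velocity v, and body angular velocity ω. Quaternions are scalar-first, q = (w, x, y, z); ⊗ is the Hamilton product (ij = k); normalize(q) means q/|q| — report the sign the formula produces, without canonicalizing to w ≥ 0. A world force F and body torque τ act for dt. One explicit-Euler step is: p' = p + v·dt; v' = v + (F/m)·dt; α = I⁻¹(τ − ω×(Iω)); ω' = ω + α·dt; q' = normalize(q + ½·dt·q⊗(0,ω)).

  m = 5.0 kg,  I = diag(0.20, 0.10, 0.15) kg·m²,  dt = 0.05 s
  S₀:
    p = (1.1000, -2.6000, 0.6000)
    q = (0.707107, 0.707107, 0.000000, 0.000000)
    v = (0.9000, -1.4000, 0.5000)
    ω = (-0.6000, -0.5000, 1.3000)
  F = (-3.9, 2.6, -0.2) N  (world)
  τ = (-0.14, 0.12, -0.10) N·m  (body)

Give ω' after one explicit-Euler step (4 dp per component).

ω' = (-0.6269, -0.4205, 1.2767)

α = I⁻¹(τ − ω×Iω) = (-0.5375, 1.5900, -0.4667)
new body rate ω' = (-0.6269, -0.4205, 1.2767)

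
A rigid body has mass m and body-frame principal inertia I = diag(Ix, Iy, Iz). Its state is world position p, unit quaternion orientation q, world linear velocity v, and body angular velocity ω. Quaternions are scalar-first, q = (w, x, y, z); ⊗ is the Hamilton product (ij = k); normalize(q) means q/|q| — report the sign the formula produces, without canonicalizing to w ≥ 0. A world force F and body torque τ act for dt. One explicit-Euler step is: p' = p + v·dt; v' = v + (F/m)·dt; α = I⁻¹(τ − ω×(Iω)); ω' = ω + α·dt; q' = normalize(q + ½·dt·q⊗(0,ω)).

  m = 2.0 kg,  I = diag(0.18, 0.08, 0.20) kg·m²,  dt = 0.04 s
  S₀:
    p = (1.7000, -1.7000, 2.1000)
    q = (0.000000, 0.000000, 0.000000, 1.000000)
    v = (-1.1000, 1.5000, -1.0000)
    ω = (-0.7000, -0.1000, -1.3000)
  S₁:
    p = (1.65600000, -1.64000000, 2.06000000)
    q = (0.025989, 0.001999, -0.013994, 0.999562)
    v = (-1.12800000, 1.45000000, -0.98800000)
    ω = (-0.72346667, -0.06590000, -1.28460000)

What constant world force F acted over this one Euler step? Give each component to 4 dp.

v₁ − v₀ = (-0.02800000, -0.05000000, 0.01200000)
m·(v₁−v₀)/dt = (-1.4000, -2.5000, 0.6000)

F = (-1.4000, -2.5000, 0.6000)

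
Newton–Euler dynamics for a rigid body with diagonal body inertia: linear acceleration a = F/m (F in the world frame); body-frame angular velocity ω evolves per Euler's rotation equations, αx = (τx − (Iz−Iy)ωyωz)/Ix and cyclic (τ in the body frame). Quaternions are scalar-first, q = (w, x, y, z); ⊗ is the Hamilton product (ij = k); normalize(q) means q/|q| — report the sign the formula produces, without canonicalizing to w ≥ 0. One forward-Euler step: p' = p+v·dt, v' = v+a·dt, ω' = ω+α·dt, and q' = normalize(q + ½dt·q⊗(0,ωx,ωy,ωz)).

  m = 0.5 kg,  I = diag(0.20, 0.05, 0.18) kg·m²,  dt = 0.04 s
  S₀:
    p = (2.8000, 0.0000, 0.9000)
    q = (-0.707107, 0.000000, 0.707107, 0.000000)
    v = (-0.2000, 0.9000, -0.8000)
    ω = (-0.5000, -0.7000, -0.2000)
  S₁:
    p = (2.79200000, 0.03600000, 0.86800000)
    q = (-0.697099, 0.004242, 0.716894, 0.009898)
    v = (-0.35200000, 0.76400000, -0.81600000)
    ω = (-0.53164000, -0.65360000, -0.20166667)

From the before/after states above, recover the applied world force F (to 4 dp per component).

F = (-1.9000, -1.7000, -0.2000)

Δv = v₁−v₀ = (-0.15200000, -0.13600000, -0.01600000)
applied force F = (-1.9000, -1.7000, -0.2000)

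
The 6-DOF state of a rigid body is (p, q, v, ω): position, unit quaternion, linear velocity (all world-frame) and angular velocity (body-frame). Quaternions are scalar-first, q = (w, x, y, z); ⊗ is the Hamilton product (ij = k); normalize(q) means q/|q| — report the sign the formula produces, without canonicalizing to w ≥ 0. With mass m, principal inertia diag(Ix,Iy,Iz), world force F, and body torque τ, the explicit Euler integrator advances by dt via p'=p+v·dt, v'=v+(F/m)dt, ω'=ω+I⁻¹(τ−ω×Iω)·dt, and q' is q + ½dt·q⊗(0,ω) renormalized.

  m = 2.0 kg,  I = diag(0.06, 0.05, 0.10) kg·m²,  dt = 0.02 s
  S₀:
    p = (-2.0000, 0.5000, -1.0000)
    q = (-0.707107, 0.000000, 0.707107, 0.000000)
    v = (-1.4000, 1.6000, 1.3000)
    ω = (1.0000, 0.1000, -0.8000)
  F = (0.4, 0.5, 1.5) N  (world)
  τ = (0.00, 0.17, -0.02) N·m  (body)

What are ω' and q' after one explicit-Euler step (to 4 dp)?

ω' = (1.0013, 0.1552, -0.8038)
q' = (-0.7078, -0.0127, 0.7063, -0.0014)

angular accel α = (0.0667, 2.7600, -0.1900)
ω + α·dt = (1.0013, 0.1552, -0.8038)
2q̇ = q⊗(0,ω) = (-0.0707107, -1.2727926, -0.0707107, -0.1414214)
q + ½dt·q⊗(0,ω), renormalized = (-0.7078, -0.0127, 0.7063, -0.0014)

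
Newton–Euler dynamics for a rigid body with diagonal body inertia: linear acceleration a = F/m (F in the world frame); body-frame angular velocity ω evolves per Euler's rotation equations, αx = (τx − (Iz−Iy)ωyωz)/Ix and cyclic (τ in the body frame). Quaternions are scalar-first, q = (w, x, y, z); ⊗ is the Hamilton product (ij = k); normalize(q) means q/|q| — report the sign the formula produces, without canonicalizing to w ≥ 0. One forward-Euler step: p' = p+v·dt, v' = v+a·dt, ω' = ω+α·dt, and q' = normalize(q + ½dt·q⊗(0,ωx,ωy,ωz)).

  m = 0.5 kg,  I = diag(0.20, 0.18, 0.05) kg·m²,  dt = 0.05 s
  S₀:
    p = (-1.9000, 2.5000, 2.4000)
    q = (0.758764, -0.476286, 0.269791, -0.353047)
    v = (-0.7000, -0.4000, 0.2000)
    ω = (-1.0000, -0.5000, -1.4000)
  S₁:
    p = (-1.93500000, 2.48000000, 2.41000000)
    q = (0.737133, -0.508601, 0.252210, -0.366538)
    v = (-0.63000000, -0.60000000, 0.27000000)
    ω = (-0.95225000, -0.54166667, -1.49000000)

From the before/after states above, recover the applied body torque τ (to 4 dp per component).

τ = (0.1000, 0.0600, -0.1000)

ω₁ − ω₀ = (0.04775000, -0.04166667, -0.09000000)
I·α + gyro = (0.1000, 0.0600, -0.1000)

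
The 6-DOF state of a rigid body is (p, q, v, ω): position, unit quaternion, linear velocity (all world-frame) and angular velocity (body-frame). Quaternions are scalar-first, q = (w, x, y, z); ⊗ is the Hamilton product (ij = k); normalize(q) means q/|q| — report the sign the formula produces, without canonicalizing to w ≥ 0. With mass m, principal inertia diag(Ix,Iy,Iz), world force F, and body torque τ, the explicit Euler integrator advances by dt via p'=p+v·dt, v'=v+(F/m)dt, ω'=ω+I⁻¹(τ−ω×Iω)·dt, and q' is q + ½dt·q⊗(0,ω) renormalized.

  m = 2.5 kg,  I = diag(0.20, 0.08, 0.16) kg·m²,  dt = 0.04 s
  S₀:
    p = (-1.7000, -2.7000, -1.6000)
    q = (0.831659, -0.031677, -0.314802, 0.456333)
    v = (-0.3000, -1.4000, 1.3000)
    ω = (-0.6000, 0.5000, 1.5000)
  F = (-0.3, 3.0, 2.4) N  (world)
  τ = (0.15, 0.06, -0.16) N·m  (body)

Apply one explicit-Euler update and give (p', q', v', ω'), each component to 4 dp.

angular accel α = (0.4500, 1.2000, -1.2250)
ω + α·dt = (-0.5820, 0.5480, 1.4510)
2q̇ = q⊗(0,ω) = (-0.5461047, -1.1993649, 0.1895452, 1.0427688)
q + ½dt·q⊗(0,ω), renormalized = (0.8203, -0.0556, -0.3108, 0.4769)
p + v·dt = (-1.7120, -2.7560, -1.5480)
v + (F/m)dt = (-0.3048, -1.3520, 1.3384)

p' = (-1.7120, -2.7560, -1.5480)
q' = (0.8203, -0.0556, -0.3108, 0.4769)
v' = (-0.3048, -1.3520, 1.3384)
ω' = (-0.5820, 0.5480, 1.4510)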